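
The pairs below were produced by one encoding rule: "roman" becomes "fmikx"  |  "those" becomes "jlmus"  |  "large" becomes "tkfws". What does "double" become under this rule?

r(17)→f(5) and o(14)→m(12) fit y≡15x+10 (mod 26); the inverse of 15 mod 26 is 7. This is an affine cipher: with a=0,…,z=25, each position x becomes (15x+10) mod 26.
For double: d(3)→15·3+10≡3=d; o(14)→15·14+10≡12=m; u(20)→15·20+10≡24=y; b(1)→15·1+10≡25=z; l(11)→15·11+10≡19=t; e(4)→15·4+10≡18=s (all mod 26).

dmyzts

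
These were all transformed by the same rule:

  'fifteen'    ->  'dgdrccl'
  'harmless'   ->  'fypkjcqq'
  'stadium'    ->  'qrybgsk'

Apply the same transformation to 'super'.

qsncp

Compare letters: f→d is +24, i→g is +24, f→d is +24 — a constant shift. Every letter moves 24 places later in the alphabet, wrapping around z→a.
For super: s+24=q, u+24=s, p+24=n, e+24=c, r+24=p.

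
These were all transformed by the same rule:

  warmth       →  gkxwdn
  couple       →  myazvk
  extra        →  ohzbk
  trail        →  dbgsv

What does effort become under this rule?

The shifts repeat in a cycle of length 3: positions 0,1,… shift by +10, +10, +6, then the pattern repeats.
For effort: e+10=o, f+10=p, f+6=l, o+10=y, r+10=b, t+6=z.

oplybz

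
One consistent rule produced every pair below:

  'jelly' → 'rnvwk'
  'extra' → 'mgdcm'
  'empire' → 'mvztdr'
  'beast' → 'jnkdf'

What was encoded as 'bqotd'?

their

In jelly: j→r is +8, e→n is +9, l→v is +10, l→w is +11 — the shift increases by 1 each position. Each letter shifts forward by (position + 8), i.e. 8, 9, 10, … — the shift grows by one for each successive letter.
Reversing it on bqotd: b−8=t, q−9=h, o−10=e, t−11=i, d−12=r.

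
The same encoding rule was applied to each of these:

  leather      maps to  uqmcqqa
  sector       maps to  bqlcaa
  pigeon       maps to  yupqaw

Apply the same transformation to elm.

quv

The shift depends on letter class: consonant l→u is +9, but vowel e→q is +12. The rule splits by letter class: vowels +12, consonants +9.
Applying it to elm: e(vowel)+12=q, l(cons)+9=u, m(cons)+9=v.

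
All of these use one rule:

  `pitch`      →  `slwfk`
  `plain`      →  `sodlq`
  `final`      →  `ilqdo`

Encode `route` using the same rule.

urxwh

Compare letters: p→s is +3, i→l is +3, t→w is +3 — a constant shift. Every letter moves 3 places later in the alphabet, wrapping around z→a.
For route: r+3=u, o+3=r, u+3=x, t+3=w, e+3=h.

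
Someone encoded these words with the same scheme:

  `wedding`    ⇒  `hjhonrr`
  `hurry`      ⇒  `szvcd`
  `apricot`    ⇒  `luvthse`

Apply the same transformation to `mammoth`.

xfqxtxs

Shifts by position in wedding: pos 0: w→h (+11), pos 1: e→j (+5), pos 2: d→h (+4), pos 3: d→o (+11), pos 4: i→n (+5), pos 5: n→r (+4) — repeating every 3. The shifts repeat in a cycle of length 3: positions 0,1,… shift by +11, +5, +4, then the pattern repeats.
On mammoth: m+11=x, a+5=f, m+4=q, m+11=x, o+5=t, t+4=x, h+11=s.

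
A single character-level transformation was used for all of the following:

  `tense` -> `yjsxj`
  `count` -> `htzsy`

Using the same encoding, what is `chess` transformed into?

hmjxx

Compare letters: t→y is +5, e→j is +5, n→s is +5 — a constant shift. It's a constant shift of +5 (ROT5).
Applying it to chess: c+5=h, h+5=m, e+5=j, s+5=x, s+5=x.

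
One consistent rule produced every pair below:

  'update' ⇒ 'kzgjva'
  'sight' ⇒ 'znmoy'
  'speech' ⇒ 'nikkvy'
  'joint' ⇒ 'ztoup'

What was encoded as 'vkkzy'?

The output letters match the input read backwards, each shifted +6: update reversed is etadpu. Two steps: reverse the string, then apply a Caesar shift of +6.
Decoding vkkzy: shift back: v−6=p, k−6=e, k−6=e, z−6=t, y−6=s → peets; then reverse → steep.

steep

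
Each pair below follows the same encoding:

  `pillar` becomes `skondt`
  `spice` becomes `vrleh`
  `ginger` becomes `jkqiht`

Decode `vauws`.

syrup

Shifts by position in pillar: pos 0: p→s (+3), pos 1: i→k (+2), pos 2: l→o (+3), pos 3: l→n (+2) — repeating every 2. A repeating key of period 2 is used — shifts +3, +2 over and over.
Undoing it on vauws: v−3=s, a−2=y, u−3=r, w−2=u, s−3=p.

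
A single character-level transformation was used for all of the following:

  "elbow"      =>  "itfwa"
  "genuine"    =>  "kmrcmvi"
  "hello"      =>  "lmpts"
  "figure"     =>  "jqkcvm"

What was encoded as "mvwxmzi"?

inspire

Shifts by position in elbow: pos 0: e→i (+4), pos 1: l→t (+8), pos 2: b→f (+4), pos 3: o→w (+8) — repeating every 2. The shifts repeat in a cycle of length 2: positions 0,1,… shift by +4, +8, then the pattern repeats.
Reversing it on mvwxmzi: m−4=i, v−8=n, w−4=s, x−8=p, m−4=i, z−8=r, i−4=e.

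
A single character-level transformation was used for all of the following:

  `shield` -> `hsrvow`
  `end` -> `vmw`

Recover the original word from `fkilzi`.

Each pair mirrors across the alphabet (s↔h, h↔s, i↔r): positions sum to 25. Letters are reflected about the middle of the alphabet (position → 25−position): Atbash.
Undoing it on fkilzi: f↔u, k↔p, i↔r, l↔o, z↔a, i↔r.

uproar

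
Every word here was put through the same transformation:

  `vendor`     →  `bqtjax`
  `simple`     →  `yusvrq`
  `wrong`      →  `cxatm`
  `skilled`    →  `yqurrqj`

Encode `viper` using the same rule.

buvqx

Vowels shift forward by 12 and consonants shift forward by 6.
On viper: v(cons)+6=b, i(vowel)+12=u, p(cons)+6=v, e(vowel)+12=q, r(cons)+6=x.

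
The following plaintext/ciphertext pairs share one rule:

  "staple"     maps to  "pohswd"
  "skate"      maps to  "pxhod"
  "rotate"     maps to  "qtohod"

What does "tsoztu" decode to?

s(18)→p(15) and t(19)→o(14) fit y≡25x+7 (mod 26); the inverse of 25 mod 26 is 25. Each letter's alphabet position (a=0..z=25) is mapped through 25·x+7 mod 26 — an affine cipher.
Reversing it on tsoztu: t(19)→25·(19−7)≡14=o; s(18)→25·(18−7)≡15=p; o(14)→25·(14−7)≡19=t; z(25)→25·(25−7)≡8=i; t(19)→25·(19−7)≡14=o; u(20)→25·(20−7)≡13=n (all mod 26).

option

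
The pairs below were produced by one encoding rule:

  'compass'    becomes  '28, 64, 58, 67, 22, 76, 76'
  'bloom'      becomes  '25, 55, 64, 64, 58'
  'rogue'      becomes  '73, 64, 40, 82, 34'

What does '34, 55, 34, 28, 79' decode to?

c(#3)→28 and o(#15)→64: differences scale by 3, so n = 3·pos + 19. The formula is n = 3×(alphabet index, a=1) + 19.
Undoing it on 34, 55, 34, 28, 79: 34→(34−19)÷3=5=e, 55→(55−19)÷3=12=l, 34→(34−19)÷3=5=e, 28→(28−19)÷3=3=c, 79→(79−19)÷3=20=t.

elect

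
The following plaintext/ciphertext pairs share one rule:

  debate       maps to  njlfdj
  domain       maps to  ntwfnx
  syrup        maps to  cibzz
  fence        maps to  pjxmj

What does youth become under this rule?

The rule splits by letter class: vowels +5, consonants +10.
Applying it to youth: y(cons)+10=i, o(vowel)+5=t, u(vowel)+5=z, t(cons)+10=d, h(cons)+10=r.

itzdr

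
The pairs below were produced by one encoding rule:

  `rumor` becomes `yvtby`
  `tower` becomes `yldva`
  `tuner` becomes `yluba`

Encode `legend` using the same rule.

kulnls

The output letters match the input read backwards, each shifted +7: rumor reversed is romur. Read the word backwards and shift each letter +7.
On legend: reverse → dnegel; then shift: d+7=k, n+7=u, e+7=l, g+7=n, e+7=l, l+7=s.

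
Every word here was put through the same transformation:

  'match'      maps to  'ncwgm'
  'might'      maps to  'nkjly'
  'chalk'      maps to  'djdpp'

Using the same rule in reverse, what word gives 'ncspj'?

In match: m→n is +1, a→c is +2, t→w is +3, c→g is +4 — the shift increases by 1 each position. The shift increases by 1 at each position, starting from +1: 1, 2, 3, ….
Decoding ncspj: n−1=m, c−2=a, s−3=p, p−4=l, j−5=e.

maple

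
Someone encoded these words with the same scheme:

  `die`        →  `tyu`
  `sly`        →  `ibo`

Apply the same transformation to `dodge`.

tetwu

Compare letters: d→t is +16, i→y is +16, e→u is +16 — a constant shift. This is a Caesar cipher with shift 16.
For dodge: d+16=t, o+16=e, d+16=t, g+16=w, e+16=u.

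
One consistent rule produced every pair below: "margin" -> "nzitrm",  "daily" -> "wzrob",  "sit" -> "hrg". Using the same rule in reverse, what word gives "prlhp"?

Each pair mirrors across the alphabet (m↔n, a↔z, r↔i): positions sum to 25. This is the alphabet-reversal cipher (Atbash): a becomes z, b becomes y, etc.
Decoding prlhp: p↔k, r↔i, l↔o, h↔s, p↔k.

kiosk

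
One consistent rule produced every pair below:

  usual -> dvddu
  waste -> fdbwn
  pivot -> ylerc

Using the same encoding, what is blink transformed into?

korqt

Shifts by position in usual: pos 0: u→d (+9), pos 1: s→v (+3), pos 2: u→d (+9), pos 3: a→d (+3) — repeating every 2. A repeating key of period 2 is used — shifts +9, +3 over and over.
Applying it to blink: b+9=k, l+3=o, i+9=r, n+3=q, k+9=t.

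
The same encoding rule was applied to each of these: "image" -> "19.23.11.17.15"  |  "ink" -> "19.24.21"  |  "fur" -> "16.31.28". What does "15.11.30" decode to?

eat

i is letter #9 and maps to 19: an offset of 10. Letters become their 1-based position plus 10 (so a→11, b→12, …).
Reversing it on 15.11.30: 15→(15−10)÷1=5=e, 11→(11−10)÷1=1=a, 30→(30−10)÷1=20=t.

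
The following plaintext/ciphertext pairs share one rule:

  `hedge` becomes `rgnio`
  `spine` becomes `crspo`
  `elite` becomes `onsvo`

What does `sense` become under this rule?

cgxuo

Shifts by position in hedge: pos 0: h→r (+10), pos 1: e→g (+2), pos 2: d→n (+10), pos 3: g→i (+2) — repeating every 2. The shifts repeat in a cycle of length 2: positions 0,1,… shift by +10, +2, then the pattern repeats.
Applying it to sense: s+10=c, e+2=g, n+10=x, s+2=u, e+10=o.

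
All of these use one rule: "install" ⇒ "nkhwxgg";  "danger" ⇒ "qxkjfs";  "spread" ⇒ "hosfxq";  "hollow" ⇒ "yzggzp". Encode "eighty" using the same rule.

fnjywt

i(8)→n(13) and n(13)→k(10) fit y≡15x+23 (mod 26); the inverse of 15 mod 26 is 7. This is an affine cipher: with a=0,…,z=25, each position x becomes (15x+23) mod 26.
For eighty: e(4)→15·4+23≡5=f; i(8)→15·8+23≡13=n; g(6)→15·6+23≡9=j; h(7)→15·7+23≡24=y; t(19)→15·19+23≡22=w; y(24)→15·24+23≡19=t (all mod 26).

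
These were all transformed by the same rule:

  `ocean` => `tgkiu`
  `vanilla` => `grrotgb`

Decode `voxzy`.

strip

The output letters match the input read backwards, each shifted +6: ocean reversed is naeco. Read the word backwards and shift each letter +6.
Reversing it on voxzy: shift back: v−6=p, o−6=i, x−6=r, z−6=t, y−6=s → pirts; then reverse → strip.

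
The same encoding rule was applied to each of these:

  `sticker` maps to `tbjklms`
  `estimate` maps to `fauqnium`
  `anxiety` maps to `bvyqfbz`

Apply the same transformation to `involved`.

jvwwmdfl

It's a Vigenère-style cipher with numeric key [1,8]: position i shifts by key[i mod 2].
On involved: i+1=j, n+8=v, v+1=w, o+8=w, l+1=m, v+8=d, e+1=f, d+8=l.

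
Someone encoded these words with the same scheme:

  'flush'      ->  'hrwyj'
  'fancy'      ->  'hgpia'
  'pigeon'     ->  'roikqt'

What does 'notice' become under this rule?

puvoek

Shifts by position in flush: pos 0: f→h (+2), pos 1: l→r (+6), pos 2: u→w (+2), pos 3: s→y (+6) — repeating every 2. A repeating key of period 2 is used — shifts +2, +6 over and over.
On notice: n+2=p, o+6=u, t+2=v, i+6=o, c+2=e, e+6=k.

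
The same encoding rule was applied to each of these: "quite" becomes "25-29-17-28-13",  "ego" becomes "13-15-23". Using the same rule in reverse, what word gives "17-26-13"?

Letters become their 1-based position plus 8 (so a→9, b→10, …).
Decoding 17-26-13: 17→(17−8)÷1=9=i, 26→(26−8)÷1=18=r, 13→(13−8)÷1=5=e.

ire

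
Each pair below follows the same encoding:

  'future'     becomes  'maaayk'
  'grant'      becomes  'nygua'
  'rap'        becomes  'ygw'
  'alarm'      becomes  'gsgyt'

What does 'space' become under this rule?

zwgjk

The shift depends on letter class: consonant f→m is +7, but vowel u→a is +6. The rule splits by letter class: vowels +6, consonants +7.
For space: s(cons)+7=z, p(cons)+7=w, a(vowel)+6=g, c(cons)+7=j, e(vowel)+6=k.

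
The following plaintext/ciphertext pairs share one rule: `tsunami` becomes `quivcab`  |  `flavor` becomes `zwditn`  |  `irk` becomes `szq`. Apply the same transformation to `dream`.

uimzl

The output letters match the input read backwards, each shifted +8: tsunami reversed is imanust. Read the word backwards and shift each letter +8.
On dream: reverse → maerd; then shift: m+8=u, a+8=i, e+8=m, r+8=z, d+8=l.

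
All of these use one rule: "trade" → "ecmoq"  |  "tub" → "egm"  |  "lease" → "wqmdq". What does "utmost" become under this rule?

The shift depends on letter class: consonant t→e is +11, but vowel a→m is +12. The rule splits by letter class: vowels +12, consonants +11.
Applying it to utmost: u(vowel)+12=g, t(cons)+11=e, m(cons)+11=x, o(vowel)+12=a, s(cons)+11=d, t(cons)+11=e.

gexade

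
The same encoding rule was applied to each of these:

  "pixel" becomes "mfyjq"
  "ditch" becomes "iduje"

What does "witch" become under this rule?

idujx

The output letters match the input read backwards, each shifted +1: pixel reversed is lexip. Two steps: reverse the string, then apply a Caesar shift of +1.
For witch: reverse → hctiw; then shift: h+1=i, c+1=d, t+1=u, i+1=j, w+1=x.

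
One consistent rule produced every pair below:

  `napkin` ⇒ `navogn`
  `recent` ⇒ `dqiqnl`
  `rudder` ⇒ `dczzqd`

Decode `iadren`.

carbon

n(13)→n(13) and a(0)→a(0) fit y≡17x+0 (mod 26); the inverse of 17 mod 26 is 23. Treating letters as 0–25, the rule is x ↦ 17x + 0 (mod 26).
Reversing it on iadren: i(8)→23·(8−0)≡2=c; a(0)→23·(0−0)≡0=a; d(3)→23·(3−0)≡17=r; r(17)→23·(17−0)≡1=b; e(4)→23·(4−0)≡14=o; n(13)→23·(13−0)≡13=n (all mod 26).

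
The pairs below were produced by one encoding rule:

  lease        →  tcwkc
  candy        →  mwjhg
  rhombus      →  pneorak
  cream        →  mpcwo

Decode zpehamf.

product

l(11)→t(19) and e(4)→c(2) fit y≡21x+22 (mod 26); the inverse of 21 mod 26 is 5. This is an affine cipher: with a=0,…,z=25, each position x becomes (21x+22) mod 26.
Decoding zpehamf: z(25)→5·(25−22)≡15=p; p(15)→5·(15−22)≡17=r; e(4)→5·(4−22)≡14=o; h(7)→5·(7−22)≡3=d; a(0)→5·(0−22)≡20=u; m(12)→5·(12−22)≡2=c; f(5)→5·(5−22)≡19=t (all mod 26).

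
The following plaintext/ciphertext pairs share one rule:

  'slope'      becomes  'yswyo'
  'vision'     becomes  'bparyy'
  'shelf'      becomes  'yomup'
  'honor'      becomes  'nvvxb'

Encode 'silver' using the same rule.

In slope: s→y is +6, l→s is +7, o→w is +8, p→y is +9 — the shift increases by 1 each position. Each letter shifts forward by (position + 6), i.e. 6, 7, 8, … — the shift grows by one for each successive letter.
For silver: s+6=y, i+7=p, l+8=t, v+9=e, e+10=o, r+11=c.

ypteoc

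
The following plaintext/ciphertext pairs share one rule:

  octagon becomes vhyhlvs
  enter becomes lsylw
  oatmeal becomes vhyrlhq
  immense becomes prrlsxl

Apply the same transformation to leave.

qlhal

The shift depends on letter class: consonant c→h is +5, but vowel o→v is +7. Two shifts are in play — +7 for a/e/i/o/u, +5 for every other letter.
Applying it to leave: l(cons)+5=q, e(vowel)+7=l, a(vowel)+7=h, v(cons)+5=a, e(vowel)+7=l.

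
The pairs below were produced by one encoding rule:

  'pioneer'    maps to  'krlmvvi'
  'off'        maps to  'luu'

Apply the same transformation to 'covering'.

Each pair mirrors across the alphabet (p↔k, i↔r, o↔l): positions sum to 25. Letters are reflected about the middle of the alphabet (position → 25−position): Atbash.
On covering: c↔x, o↔l, v↔e, e↔v, r↔i, i↔r, n↔m, g↔t.

xlevirmt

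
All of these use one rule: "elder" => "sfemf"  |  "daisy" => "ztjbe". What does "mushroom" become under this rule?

nppsitvn

The output letters match the input read backwards, each shifted +1: elder reversed is redle. Read the word backwards and shift each letter +1.
On mushroom: reverse → moorhsum; then shift: m+1=n, o+1=p, o+1=p, r+1=s, h+1=i, s+1=t, u+1=v, m+1=n.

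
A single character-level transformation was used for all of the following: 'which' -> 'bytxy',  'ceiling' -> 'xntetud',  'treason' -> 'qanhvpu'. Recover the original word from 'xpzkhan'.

Treating letters as 0–25, the rule is x ↦ 21x + 7 (mod 26).
Reversing it on xpzkhan: x(23)→5·(23−7)≡2=c; p(15)→5·(15−7)≡14=o; z(25)→5·(25−7)≡12=m; k(10)→5·(10−7)≡15=p; h(7)→5·(7−7)≡0=a; a(0)→5·(0−7)≡17=r; n(13)→5·(13−7)≡4=e (all mod 26).

compare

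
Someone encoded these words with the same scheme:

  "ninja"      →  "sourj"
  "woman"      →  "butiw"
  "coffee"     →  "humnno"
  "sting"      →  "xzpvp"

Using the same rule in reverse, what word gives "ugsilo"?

The shift increases by 1 at each position, starting from +5: 5, 6, 7, ….
Reversing it on ugsilo: u−5=p, g−6=a, s−7=l, i−8=a, l−9=c, o−10=e.

palace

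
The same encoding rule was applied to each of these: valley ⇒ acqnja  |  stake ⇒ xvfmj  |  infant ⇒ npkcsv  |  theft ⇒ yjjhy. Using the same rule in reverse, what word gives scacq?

naval

A repeating key of period 2 is used — shifts +5, +2 over and over.
Undoing it on scacq: s−5=n, c−2=a, a−5=v, c−2=a, q−5=l.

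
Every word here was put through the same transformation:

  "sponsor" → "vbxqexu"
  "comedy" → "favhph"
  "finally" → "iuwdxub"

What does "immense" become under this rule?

lyvhzbh

Shifts by position in sponsor: pos 0: s→v (+3), pos 1: p→b (+12), pos 2: o→x (+9), pos 3: n→q (+3), pos 4: s→e (+12), pos 5: o→x (+9) — repeating every 3. The shifts repeat in a cycle of length 3: positions 0,1,… shift by +3, +12, +9, then the pattern repeats.
For immense: i+3=l, m+12=y, m+9=v, e+3=h, n+12=z, s+9=b, e+3=h.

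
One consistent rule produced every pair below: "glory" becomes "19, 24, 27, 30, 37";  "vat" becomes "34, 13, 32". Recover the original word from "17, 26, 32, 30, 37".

g is letter #7 and maps to 19: an offset of 12. The number is (letter's place in the alphabet, a=1) + 12.
Undoing it on 17, 26, 32, 30, 37: 17→(17−12)÷1=5=e, 26→(26−12)÷1=14=n, 32→(32−12)÷1=20=t, 30→(30−12)÷1=18=r, 37→(37−12)÷1=25=y.

entry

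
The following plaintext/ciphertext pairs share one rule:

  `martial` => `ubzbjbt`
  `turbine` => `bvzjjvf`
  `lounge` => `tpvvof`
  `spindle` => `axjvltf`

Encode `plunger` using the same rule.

xtvvofz

The shift depends on letter class: consonant m→u is +8, but vowel a→b is +1. The rule splits by letter class: vowels +1, consonants +8.
On plunger: p(cons)+8=x, l(cons)+8=t, u(vowel)+1=v, n(cons)+8=v, g(cons)+8=o, e(vowel)+1=f, r(cons)+8=z.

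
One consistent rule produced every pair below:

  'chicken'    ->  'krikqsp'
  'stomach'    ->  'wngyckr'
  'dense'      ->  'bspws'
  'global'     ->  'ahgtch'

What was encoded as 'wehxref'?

c(2)→k(10) and h(7)→r(17) fit y≡17x+2 (mod 26); the inverse of 17 mod 26 is 23. This is an affine cipher: with a=0,…,z=25, each position x becomes (17x+2) mod 26.
Reversing it on wehxref: w(22)→23·(22−2)≡18=s; e(4)→23·(4−2)≡20=u; h(7)→23·(7−2)≡11=l; x(23)→23·(23−2)≡15=p; r(17)→23·(17−2)≡7=h; e(4)→23·(4−2)≡20=u; f(5)→23·(5−2)≡17=r (all mod 26).

sulphur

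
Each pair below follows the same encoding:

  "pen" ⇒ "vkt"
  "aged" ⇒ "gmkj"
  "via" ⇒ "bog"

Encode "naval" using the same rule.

Compare letters: p→v is +6, e→k is +6, n→t is +6 — a constant shift. Each letter is shifted forward by 6 in the alphabet (a Caesar shift of +6).
For naval: n+6=t, a+6=g, v+6=b, a+6=g, l+6=r.

tgbgr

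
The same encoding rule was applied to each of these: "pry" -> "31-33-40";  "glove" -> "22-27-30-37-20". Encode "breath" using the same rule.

17-33-20-16-35-23

p is letter #16 and maps to 31: an offset of 15. Letters become their 1-based position plus 15 (so a→16, b→17, …).
For breath: b=2→17, r=18→33, e=5→20, a=1→16, t=20→35, h=8→23.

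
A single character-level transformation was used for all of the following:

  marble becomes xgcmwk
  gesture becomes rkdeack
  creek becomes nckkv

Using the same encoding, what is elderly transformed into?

The shift depends on letter class: consonant m→x is +11, but vowel a→g is +6. Two shifts are in play — +6 for a/e/i/o/u, +11 for every other letter.
Applying it to elderly: e(vowel)+6=k, l(cons)+11=w, d(cons)+11=o, e(vowel)+6=k, r(cons)+11=c, l(cons)+11=w, y(cons)+11=j.

kwokcwj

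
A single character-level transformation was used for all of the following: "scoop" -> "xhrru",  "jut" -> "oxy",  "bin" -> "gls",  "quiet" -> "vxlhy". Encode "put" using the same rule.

The rule splits by letter class: vowels +3, consonants +5.
On put: p(cons)+5=u, u(vowel)+3=x, t(cons)+5=y.

uxy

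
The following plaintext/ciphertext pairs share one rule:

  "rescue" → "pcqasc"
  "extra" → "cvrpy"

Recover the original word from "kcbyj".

medal

Compare letters: r→p is +24, e→c is +24, s→q is +24 — a constant shift. This is a Caesar cipher with shift 24.
Decoding kcbyj: k−24=m, c−24=e, b−24=d, y−24=a, j−24=l.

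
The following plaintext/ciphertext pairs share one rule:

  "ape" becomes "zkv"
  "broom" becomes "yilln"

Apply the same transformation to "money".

Each pair mirrors across the alphabet (a↔z, p↔k, e↔v): positions sum to 25. Letters are reflected about the middle of the alphabet (position → 25−position): Atbash.
Applying it to money: m↔n, o↔l, n↔m, e↔v, y↔b.

nlmvb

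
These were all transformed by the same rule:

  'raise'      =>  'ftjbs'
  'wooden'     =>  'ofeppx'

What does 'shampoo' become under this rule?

Read the word backwards and shift each letter +1.
Applying it to shampoo: reverse → oopmahs; then shift: o+1=p, o+1=p, p+1=q, m+1=n, a+1=b, h+1=i, s+1=t.

ppqnbit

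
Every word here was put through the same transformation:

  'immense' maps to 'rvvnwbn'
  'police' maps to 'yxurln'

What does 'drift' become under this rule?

Compare letters: i→r is +9, m→v is +9, m→v is +9 — a constant shift. It's a constant shift of +9 (ROT9).
For drift: d+9=m, r+9=a, i+9=r, f+9=o, t+9=c.

maroc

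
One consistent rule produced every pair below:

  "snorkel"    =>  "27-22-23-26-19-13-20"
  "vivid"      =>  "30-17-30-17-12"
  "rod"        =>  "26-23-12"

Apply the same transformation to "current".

11-29-26-26-13-22-28

The number is (letter's place in the alphabet, a=1) + 8.
On current: c=3→11, u=21→29, r=18→26, r=18→26, e=5→13, n=14→22, t=20→28.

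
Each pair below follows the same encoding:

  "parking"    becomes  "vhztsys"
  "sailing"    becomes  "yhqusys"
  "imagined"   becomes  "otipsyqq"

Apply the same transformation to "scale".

yjiuo

In parking: p→v is +6, a→h is +7, r→z is +8, k→t is +9 — the shift increases by 1 each position. Letter i (0-indexed) is shifted by i+6, so successive shifts are 6, 7, 8, ….
For scale: s+6=y, c+7=j, a+8=i, l+9=u, e+10=o.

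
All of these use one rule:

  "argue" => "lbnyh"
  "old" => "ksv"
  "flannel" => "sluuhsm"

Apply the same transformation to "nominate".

lahuptvu

The output letters match the input read backwards, each shifted +7: argue reversed is eugra. The word is reversed, then every letter is shifted forward by 7.
Applying it to nominate: reverse → etanimon; then shift: e+7=l, t+7=a, a+7=h, n+7=u, i+7=p, m+7=t, o+7=v, n+7=u.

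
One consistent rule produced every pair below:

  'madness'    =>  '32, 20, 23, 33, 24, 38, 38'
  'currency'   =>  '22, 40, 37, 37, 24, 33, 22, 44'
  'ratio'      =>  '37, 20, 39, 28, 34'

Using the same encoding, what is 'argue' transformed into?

20, 37, 26, 40, 24

m is letter #13 and maps to 32: an offset of 19. Letters become their 1-based position plus 19 (so a→20, b→21, …).
Applying it to argue: a=1→20, r=18→37, g=7→26, u=21→40, e=5→24.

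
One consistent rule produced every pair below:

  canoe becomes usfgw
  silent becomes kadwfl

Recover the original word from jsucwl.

Compare letters: c→u is +18, a→s is +18, n→f is +18 — a constant shift. Each letter is shifted forward by 18 in the alphabet (a Caesar shift of +18).
Undoing it on jsucwl: j−18=r, s−18=a, u−18=c, c−18=k, w−18=e, l−18=t.

racket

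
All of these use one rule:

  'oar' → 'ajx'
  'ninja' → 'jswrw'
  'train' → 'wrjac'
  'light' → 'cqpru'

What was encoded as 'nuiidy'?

puzzle

Read the word backwards and shift each letter +9.
Undoing it on nuiidy: shift back: n−9=e, u−9=l, i−9=z, i−9=z, d−9=u, y−9=p → elzzup; then reverse → puzzle.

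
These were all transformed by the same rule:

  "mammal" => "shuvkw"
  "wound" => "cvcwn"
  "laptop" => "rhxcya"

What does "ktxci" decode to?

empty

In mammal: m→s is +6, a→h is +7, m→u is +8, m→v is +9 — the shift increases by 1 each position. Letter i (0-indexed) is shifted by i+6, so successive shifts are 6, 7, 8, ….
Undoing it on ktxci: k−6=e, t−7=m, x−8=p, c−9=t, i−10=y.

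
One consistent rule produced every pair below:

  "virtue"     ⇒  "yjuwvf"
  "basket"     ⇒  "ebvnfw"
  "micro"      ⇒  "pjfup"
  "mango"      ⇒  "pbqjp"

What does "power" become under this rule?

spzfu

The rule splits by letter class: vowels +1, consonants +3.
On power: p(cons)+3=s, o(vowel)+1=p, w(cons)+3=z, e(vowel)+1=f, r(cons)+3=u.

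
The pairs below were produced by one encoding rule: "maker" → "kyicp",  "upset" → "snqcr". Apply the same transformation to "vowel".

Every letter moves 24 places later in the alphabet, wrapping around z→a.
On vowel: v+24=t, o+24=m, w+24=u, e+24=c, l+24=j.

tmucj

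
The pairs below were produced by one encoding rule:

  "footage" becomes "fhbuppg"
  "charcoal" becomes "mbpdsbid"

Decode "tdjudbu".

Two steps: reverse the string, then apply a Caesar shift of +1.
Reversing it on tdjudbu: shift back: t−1=s, d−1=c, j−1=i, u−1=t, d−1=c, b−1=a, u−1=t → scitcat; then reverse → tactics.

tactics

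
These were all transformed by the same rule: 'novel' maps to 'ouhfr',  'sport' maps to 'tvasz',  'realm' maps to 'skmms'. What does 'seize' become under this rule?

tkuak

Shifts by position in novel: pos 0: n→o (+1), pos 1: o→u (+6), pos 2: v→h (+12), pos 3: e→f (+1), pos 4: l→r (+6) — repeating every 3. It's a Vigenère-style cipher with numeric key [1,6,12]: position i shifts by key[i mod 3].
For seize: s+1=t, e+6=k, i+12=u, z+1=a, e+6=k.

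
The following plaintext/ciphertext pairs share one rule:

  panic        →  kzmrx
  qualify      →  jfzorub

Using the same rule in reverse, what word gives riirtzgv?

Each pair mirrors across the alphabet (p↔k, a↔z, n↔m): positions sum to 25. Each letter is replaced by its mirror in the alphabet: a↔z, b↔y, c↔x, and so on (the Atbash cipher).
Reversing it on riirtzgv: r↔i, i↔r, i↔r, r↔i, t↔g, z↔a, g↔t, v↔e.

irrigate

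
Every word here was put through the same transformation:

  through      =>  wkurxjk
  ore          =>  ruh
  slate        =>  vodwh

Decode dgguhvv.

address

Compare letters: t→w is +3, h→k is +3, r→u is +3 — a constant shift. Every letter moves 3 places later in the alphabet, wrapping around z→a.
Undoing it on dgguhvv: d−3=a, g−3=d, g−3=d, u−3=r, h−3=e, v−3=s, v−3=s.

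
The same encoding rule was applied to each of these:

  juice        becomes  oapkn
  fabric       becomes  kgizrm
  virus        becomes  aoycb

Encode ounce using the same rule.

taukn

In juice: j→o is +5, u→a is +6, i→p is +7, c→k is +8 — the shift increases by 1 each position. Each letter shifts forward by (position + 5), i.e. 5, 6, 7, … — the shift grows by one for each successive letter.
Applying it to ounce: o+5=t, u+6=a, n+7=u, c+8=k, e+9=n.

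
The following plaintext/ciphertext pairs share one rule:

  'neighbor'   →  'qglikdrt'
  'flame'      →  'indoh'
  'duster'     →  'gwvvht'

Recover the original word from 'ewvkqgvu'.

business

The shifts repeat in a cycle of length 2: positions 0,1,… shift by +3, +2, then the pattern repeats.
Decoding ewvkqgvu: e−3=b, w−2=u, v−3=s, k−2=i, q−3=n, g−2=e, v−3=s, u−2=s.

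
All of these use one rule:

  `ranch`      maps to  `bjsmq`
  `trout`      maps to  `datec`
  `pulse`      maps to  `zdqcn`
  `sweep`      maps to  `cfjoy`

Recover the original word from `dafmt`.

Shifts by position in ranch: pos 0: r→b (+10), pos 1: a→j (+9), pos 2: n→s (+5), pos 3: c→m (+10), pos 4: h→q (+9) — repeating every 3. It's a Vigenère-style cipher with numeric key [10,9,5]: position i shifts by key[i mod 3].
Decoding dafmt: d−10=t, a−9=r, f−5=a, m−10=c, t−9=k.

track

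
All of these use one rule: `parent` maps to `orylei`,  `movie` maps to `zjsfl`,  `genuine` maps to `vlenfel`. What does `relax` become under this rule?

p(15)→o(14) and a(0)→r(17) fit y≡5x+17 (mod 26); the inverse of 5 mod 26 is 21. Treating letters as 0–25, the rule is x ↦ 5x + 17 (mod 26).
Applying it to relax: r(17)→5·17+17≡24=y; e(4)→5·4+17≡11=l; l(11)→5·11+17≡20=u; a(0)→5·0+17≡17=r; x(23)→5·23+17≡2=c (all mod 26).

ylurc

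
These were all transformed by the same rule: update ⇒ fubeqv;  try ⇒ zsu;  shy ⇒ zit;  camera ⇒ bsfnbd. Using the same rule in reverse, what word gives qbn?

The output letters match the input read backwards, each shifted +1: update reversed is etadpu. Read the word backwards and shift each letter +1.
Decoding qbn: shift back: q−1=p, b−1=a, n−1=m → pam; then reverse → map.

map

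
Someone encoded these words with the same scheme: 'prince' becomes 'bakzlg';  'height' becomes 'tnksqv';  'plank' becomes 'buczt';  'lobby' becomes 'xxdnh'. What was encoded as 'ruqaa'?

floor

Shifts by position in prince: pos 0: p→b (+12), pos 1: r→a (+9), pos 2: i→k (+2), pos 3: n→z (+12), pos 4: c→l (+9), pos 5: e→g (+2) — repeating every 3. A repeating key of period 3 is used — shifts +12, +9, +2 over and over.
Decoding ruqaa: r−12=f, u−9=l, q−2=o, a−12=o, a−9=r.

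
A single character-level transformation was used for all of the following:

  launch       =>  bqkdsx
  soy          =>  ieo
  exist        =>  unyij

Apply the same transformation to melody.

cubeto

Compare letters: l→b is +16, a→q is +16, u→k is +16 — a constant shift. It's a constant shift of +16 (ROT16).
For melody: m+16=c, e+16=u, l+16=b, o+16=e, d+16=t, y+16=o.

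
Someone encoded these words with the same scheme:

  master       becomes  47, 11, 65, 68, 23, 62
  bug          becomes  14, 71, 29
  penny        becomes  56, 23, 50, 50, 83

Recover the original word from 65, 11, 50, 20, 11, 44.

sandal

The formula is n = 3×(alphabet index, a=1) + 8.
Undoing it on 65, 11, 50, 20, 11, 44: 65→(65−8)÷3=19=s, 11→(11−8)÷3=1=a, 50→(50−8)÷3=14=n, 20→(20−8)÷3=4=d, 11→(11−8)÷3=1=a, 44→(44−8)÷3=12=l.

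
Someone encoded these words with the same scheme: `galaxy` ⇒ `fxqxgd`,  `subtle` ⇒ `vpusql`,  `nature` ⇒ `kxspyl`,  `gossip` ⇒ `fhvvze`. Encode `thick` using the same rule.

g(6)→f(5) and a(0)→x(23) fit y≡23x+23 (mod 26); the inverse of 23 mod 26 is 17. Treating letters as 0–25, the rule is x ↦ 23x + 23 (mod 26).
For thick: t(19)→23·19+23≡18=s; h(7)→23·7+23≡2=c; i(8)→23·8+23≡25=z; c(2)→23·2+23≡17=r; k(10)→23·10+23≡19=t (all mod 26).

sczrt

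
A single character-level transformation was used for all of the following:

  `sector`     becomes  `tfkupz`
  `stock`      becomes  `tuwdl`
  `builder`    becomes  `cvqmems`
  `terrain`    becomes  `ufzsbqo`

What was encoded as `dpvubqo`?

The shifts repeat in a cycle of length 3: positions 0,1,… shift by +1, +1, +8, then the pattern repeats.
Decoding dpvubqo: d−1=c, p−1=o, v−8=n, u−1=t, b−1=a, q−8=i, o−1=n.

contain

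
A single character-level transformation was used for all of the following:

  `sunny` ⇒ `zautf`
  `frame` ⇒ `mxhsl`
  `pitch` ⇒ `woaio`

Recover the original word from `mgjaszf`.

Shifts by position in sunny: pos 0: s→z (+7), pos 1: u→a (+6), pos 2: n→u (+7), pos 3: n→t (+6) — repeating every 2. The shifts repeat in a cycle of length 2: positions 0,1,… shift by +7, +6, then the pattern repeats.
Reversing it on mgjaszf: m−7=f, g−6=a, j−7=c, a−6=u, s−7=l, z−6=t, f−7=y.

faculty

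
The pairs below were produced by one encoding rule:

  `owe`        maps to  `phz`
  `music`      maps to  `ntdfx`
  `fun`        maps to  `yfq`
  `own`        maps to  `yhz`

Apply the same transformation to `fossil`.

The word is reversed, then every letter is shifted forward by 11.
For fossil: reverse → lissof; then shift: l+11=w, i+11=t, s+11=d, s+11=d, o+11=z, f+11=q.

wtddzq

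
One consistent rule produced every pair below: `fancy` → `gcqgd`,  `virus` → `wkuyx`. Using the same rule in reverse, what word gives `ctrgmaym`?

Letter i (0-indexed) is shifted by i+1, so successive shifts are 1, 2, 3, ….
Undoing it on ctrgmaym: c−1=b, t−2=r, r−3=o, g−4=c, m−5=h, a−6=u, y−7=r, m−8=e.

brochure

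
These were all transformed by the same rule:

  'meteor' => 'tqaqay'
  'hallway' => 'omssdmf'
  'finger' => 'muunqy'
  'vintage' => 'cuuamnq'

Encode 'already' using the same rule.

msyqmkf

The shift depends on letter class: consonant m→t is +7, but vowel e→q is +12. Two shifts are in play — +12 for a/e/i/o/u, +7 for every other letter.
For already: a(vowel)+12=m, l(cons)+7=s, r(cons)+7=y, e(vowel)+12=q, a(vowel)+12=m, d(cons)+7=k, y(cons)+7=f.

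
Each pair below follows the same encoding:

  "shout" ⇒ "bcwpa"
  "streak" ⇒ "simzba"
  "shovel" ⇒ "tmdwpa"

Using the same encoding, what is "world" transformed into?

ltzwe

Two steps: reverse the string, then apply a Caesar shift of +8.
Applying it to world: reverse → dlrow; then shift: d+8=l, l+8=t, r+8=z, o+8=w, w+8=e.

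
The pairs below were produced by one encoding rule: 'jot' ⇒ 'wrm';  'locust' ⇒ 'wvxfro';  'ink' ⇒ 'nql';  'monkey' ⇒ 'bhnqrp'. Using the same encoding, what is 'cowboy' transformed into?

The word is reversed, then every letter is shifted forward by 3.
On cowboy: reverse → yobwoc; then shift: y+3=b, o+3=r, b+3=e, w+3=z, o+3=r, c+3=f.

brezrf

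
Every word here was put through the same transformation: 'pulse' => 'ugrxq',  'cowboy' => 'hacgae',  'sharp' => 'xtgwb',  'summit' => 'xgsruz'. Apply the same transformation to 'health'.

mqgqfn

Shifts by position in pulse: pos 0: p→u (+5), pos 1: u→g (+12), pos 2: l→r (+6), pos 3: s→x (+5), pos 4: e→q (+12) — repeating every 3. The shifts repeat in a cycle of length 3: positions 0,1,… shift by +5, +12, +6, then the pattern repeats.
On health: h+5=m, e+12=q, a+6=g, l+5=q, t+12=f, h+6=n.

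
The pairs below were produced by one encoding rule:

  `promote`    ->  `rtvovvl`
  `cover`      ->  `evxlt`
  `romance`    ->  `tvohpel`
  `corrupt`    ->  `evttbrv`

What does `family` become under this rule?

The shift depends on letter class: consonant p→r is +2, but vowel o→v is +7. Vowels shift forward by 7 and consonants shift forward by 2.
On family: f(cons)+2=h, a(vowel)+7=h, m(cons)+2=o, i(vowel)+7=p, l(cons)+2=n, y(cons)+2=a.

hhopna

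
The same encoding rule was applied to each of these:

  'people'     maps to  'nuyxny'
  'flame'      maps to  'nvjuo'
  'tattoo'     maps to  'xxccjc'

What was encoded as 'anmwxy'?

ponder

The output letters match the input read backwards, each shifted +9: people reversed is elpoep. The word is reversed, then every letter is shifted forward by 9.
Undoing it on anmwxy: shift back: a−9=r, n−9=e, m−9=d, w−9=n, x−9=o, y−9=p → rednop; then reverse → ponder.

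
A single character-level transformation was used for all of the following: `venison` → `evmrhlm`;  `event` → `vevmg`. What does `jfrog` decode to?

Each pair mirrors across the alphabet (v↔e, e↔v, n↔m): positions sum to 25. Letters are reflected about the middle of the alphabet (position → 25−position): Atbash.
Decoding jfrog: j↔q, f↔u, r↔i, o↔l, g↔t.

quilt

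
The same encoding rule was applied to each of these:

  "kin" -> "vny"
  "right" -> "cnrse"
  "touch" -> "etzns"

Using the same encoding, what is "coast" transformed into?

ntfde

The shift depends on letter class: consonant k→v is +11, but vowel i→n is +5. Vowels shift forward by 5 and consonants shift forward by 11.
For coast: c(cons)+11=n, o(vowel)+5=t, a(vowel)+5=f, s(cons)+11=d, t(cons)+11=e.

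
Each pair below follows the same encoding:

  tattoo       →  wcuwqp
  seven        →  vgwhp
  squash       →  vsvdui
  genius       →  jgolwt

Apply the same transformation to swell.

vyfon

Shifts by position in tattoo: pos 0: t→w (+3), pos 1: a→c (+2), pos 2: t→u (+1), pos 3: t→w (+3), pos 4: o→q (+2), pos 5: o→p (+1) — repeating every 3. The shifts repeat in a cycle of length 3: positions 0,1,… shift by +3, +2, +1, then the pattern repeats.
On swell: s+3=v, w+2=y, e+1=f, l+3=o, l+2=n.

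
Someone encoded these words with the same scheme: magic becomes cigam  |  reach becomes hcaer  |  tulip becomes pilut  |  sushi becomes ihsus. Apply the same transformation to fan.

The output letters match the input read backwards: magic reversed is cigam. The word is simply reversed.
Applying it to fan: reverse → naf.

naf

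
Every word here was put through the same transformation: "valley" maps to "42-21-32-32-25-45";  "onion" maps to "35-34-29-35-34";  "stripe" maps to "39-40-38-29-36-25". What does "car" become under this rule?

23-21-38

Letters become their 1-based position plus 20 (so a→21, b→22, …).
Applying it to car: c=3→23, a=1→21, r=18→38.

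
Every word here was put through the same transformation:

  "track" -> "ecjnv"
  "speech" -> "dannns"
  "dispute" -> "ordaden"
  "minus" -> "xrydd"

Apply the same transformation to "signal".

drryjw

Two shifts are in play — +9 for a/e/i/o/u, +11 for every other letter.
Applying it to signal: s(cons)+11=d, i(vowel)+9=r, g(cons)+11=r, n(cons)+11=y, a(vowel)+9=j, l(cons)+11=w.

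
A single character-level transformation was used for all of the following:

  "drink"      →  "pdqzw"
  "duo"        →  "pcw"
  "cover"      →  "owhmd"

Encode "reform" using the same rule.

dmrwdy

The shift depends on letter class: consonant d→p is +12, but vowel i→q is +8. The rule splits by letter class: vowels +8, consonants +12.
For reform: r(cons)+12=d, e(vowel)+8=m, f(cons)+12=r, o(vowel)+8=w, r(cons)+12=d, m(cons)+12=y.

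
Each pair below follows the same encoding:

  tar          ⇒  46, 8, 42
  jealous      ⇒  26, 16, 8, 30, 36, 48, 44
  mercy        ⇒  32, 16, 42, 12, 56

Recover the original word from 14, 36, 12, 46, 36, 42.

With a=1..z=26, the number is 2·pos + 6.
Undoing it on 14, 36, 12, 46, 36, 42: 14→(14−6)÷2=4=d, 36→(36−6)÷2=15=o, 12→(12−6)÷2=3=c, 46→(46−6)÷2=20=t, 36→(36−6)÷2=15=o, 42→(42−6)÷2=18=r.

doctor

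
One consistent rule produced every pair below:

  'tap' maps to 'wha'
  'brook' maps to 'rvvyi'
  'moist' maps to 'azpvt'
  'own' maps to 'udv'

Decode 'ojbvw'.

The output letters match the input read backwards, each shifted +7: tap reversed is pat. Read the word backwards and shift each letter +7.
Undoing it on ojbvw: shift back: o−7=h, j−7=c, b−7=u, v−7=o, w−7=p → hcuop; then reverse → pouch.

pouch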